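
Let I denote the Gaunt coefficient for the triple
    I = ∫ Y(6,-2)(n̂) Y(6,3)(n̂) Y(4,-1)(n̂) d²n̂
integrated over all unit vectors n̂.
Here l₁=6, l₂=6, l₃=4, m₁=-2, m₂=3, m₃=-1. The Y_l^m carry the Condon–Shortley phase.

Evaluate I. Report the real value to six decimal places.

Rules hold: Σm=0, L=16 even, 0≤4≤12.
N = 13·13·9 = 1521
Δ = 8!·4!·4!/17! = 1/15315300
Racah Σ t=2..6: t=2:+1/829440 t=3:−1/25920 t=4:+1/9216 t=5:−1/25920 t=6:+1/829440 = 7/207360
⇒ 3j(6 6 4; 0 0 0)² = 28/2431, sgn +1
Racah Σ t=5..8: t=5:−1/103680 t=6:+1/34560 t=7:−1/120960 t=8:+1/5806080 = 13/1161216
⇒ 3j(6 6 4; -2 3 -1)² = 65/5236, sgn -1
4πI² = N·(3j₀)²·(3jₘ)² = 7605/34969
I = -1·√(0.217478/4π) = -0.13155370

-0.131554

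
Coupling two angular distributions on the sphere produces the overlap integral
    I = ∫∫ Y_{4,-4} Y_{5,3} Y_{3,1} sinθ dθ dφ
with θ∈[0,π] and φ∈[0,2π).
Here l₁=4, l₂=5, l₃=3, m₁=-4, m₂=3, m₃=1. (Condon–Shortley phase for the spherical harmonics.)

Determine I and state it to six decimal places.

Checks pass: Σm=0; 12 even; l₃=3∈[1,9].
(2·4+1)(2·5+1)(2·3+1) = 693
Δ: 6! 2! 4! / 13! → 1/180180
sum: t=2:+1/576 t=3:−1/144 t=4:+1/576 = -1/288
3j²(4 5 3; 0 0 0) = Δ·Π!·Σ² = 20/1001  (sign +1)
sum: t=6:+1/5760 = 1/5760
3j²(4 5 3; -4 3 1) = Δ·Π!·Σ² = 56/2145  (sign +1)
combine: 4πI² = 693·20/1001·56/2145 = 672/1859
take √, sign +1: I = 0.16960553

0.169606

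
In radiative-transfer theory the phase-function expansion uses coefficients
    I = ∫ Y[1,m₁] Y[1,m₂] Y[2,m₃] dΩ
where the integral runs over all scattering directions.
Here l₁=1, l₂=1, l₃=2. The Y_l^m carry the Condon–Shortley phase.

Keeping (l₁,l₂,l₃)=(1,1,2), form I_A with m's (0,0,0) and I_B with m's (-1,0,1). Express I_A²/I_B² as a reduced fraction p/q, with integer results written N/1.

4/3

Same 1,1,2: normalisation and zero-m 3j drop out of the ratio.
A: Δ: 0! 2! 2! / 5! → 1/30; sum: t=0:+1/1 = 1/1; 3j²(1 1 2; 0 0 0) = Δ·Π!·Σ² = 2/15  (sign +1)
B: Δ: 0! 2! 2! / 5! → 1/30; sum: t=0:+1/2 = 1/2; 3j²(1 1 2; -1 0 1) = Δ·Π!·Σ² = 1/10  (sign -1)
I_A²/I_B² = (2/15)/(1/10) = 4/3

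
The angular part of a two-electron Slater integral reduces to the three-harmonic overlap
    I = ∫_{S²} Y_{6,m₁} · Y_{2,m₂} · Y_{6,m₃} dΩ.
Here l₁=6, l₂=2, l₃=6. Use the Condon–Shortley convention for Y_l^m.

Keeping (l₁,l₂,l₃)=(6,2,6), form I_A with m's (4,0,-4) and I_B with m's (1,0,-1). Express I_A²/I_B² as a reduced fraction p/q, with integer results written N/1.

l's match ⇒ only the (l;m) 3-j factors differ between A and B.
A: triangle coeff Δ(6,2,6) = 1/90090; Σ_t [0,2]: t=0:+1/322560 t=1:−1/362880 t=2:+1/14515200 = 1/2419200; (3j)²=2/5005 [(6 2 6; 4 0 -4)], sign=+1
B: triangle coeff Δ(6,2,6) = 1/90090; Σ_t [0,2]: t=0:+1/57600 t=1:−1/17280 t=2:+1/120960 = -13/403200; (3j)²=13/770 [(6 2 6; 1 0 -1)], sign=+1
I_A²/I_B² = (2/5005)/(13/770) = 4/169

4/169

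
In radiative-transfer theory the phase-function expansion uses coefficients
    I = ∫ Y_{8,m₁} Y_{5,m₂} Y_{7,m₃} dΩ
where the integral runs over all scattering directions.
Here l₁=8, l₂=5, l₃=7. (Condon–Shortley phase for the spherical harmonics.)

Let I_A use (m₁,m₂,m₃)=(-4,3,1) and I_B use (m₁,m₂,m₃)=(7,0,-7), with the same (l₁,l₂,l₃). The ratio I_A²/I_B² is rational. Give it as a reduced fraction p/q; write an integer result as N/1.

756/1859

Shared (l₁,l₂,l₃)=(8,5,7): N and (l;000)² cancel in I_A²/I_B².
A: Δ = 6!·10!·4!/21! = 1/814773960; Racah Σ t=4..6: t=4:+1/92897280 t=5:−1/21772800 t=6:+1/49766400 = -1/66355200; ⇒ 3j(8 5 7; -4 3 1)² = 63/8398, sgn -1
B: Δ = 6!·10!·4!/21! = 1/814773960; Racah Σ t=1..1: t=1:−1/10450944000 = -1/10450944000; ⇒ 3j(8 5 7; 7 0 -7)² = 143/7752, sgn -1
I_A²/I_B² = (63/8398)/(143/7752) = 756/1859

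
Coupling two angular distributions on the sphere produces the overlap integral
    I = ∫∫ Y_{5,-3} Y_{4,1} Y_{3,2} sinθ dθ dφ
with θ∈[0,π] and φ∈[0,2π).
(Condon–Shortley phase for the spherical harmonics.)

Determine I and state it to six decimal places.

Rules hold: Σm=0, L=12 even, 1≤3≤9.
N = 11·9·7 = 693
Δ = 6!·4!·2!/13! = 1/180180
Racah Σ t=2..4: t=2:+1/576 t=3:−1/144 t=4:+1/576 = -1/288
⇒ 3j(5 4 3; 0 0 0)² = 20/1001, sgn +1
Racah Σ t=4..5: t=4:+1/1152 t=5:−1/1440 = 1/5760
⇒ 3j(5 4 3; -3 1 2)² = 1/858, sgn -1
4πI² = N·(3j₀)²·(3jₘ)² = 30/1859
I = -1·√(0.0161377/4π) = -0.03583571

-0.035836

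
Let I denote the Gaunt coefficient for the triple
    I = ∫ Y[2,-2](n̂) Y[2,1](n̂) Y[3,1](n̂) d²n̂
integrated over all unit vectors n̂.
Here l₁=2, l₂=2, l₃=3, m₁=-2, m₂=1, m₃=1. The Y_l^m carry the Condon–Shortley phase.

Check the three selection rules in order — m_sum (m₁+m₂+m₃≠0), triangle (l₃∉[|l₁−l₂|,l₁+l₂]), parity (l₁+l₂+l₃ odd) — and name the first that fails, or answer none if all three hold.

parity

Σmᵢ = 0  ✓
l₃∈[|l₁−l₂|,l₁+l₂]=[0,4], have l₃=3  ✓
Σlᵢ = 7 ⇒ odd  ✗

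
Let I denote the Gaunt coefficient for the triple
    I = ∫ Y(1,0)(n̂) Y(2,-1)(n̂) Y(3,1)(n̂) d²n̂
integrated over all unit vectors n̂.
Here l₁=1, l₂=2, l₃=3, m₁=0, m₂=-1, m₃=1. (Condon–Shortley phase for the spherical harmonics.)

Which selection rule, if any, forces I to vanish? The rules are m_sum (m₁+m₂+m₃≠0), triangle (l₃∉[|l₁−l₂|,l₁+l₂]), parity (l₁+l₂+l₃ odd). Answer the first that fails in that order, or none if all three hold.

none

Σmᵢ = 0  ✓
l₃∈[|l₁−l₂|,l₁+l₂]=[1,3], have l₃=3  ✓
Σlᵢ = 6 ⇒ even  ✓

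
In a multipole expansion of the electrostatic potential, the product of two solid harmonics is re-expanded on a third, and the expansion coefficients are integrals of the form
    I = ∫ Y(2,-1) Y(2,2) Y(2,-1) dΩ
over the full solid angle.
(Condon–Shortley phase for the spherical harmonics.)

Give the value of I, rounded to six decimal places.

0.220728

Checks pass: Σm=0; 6 even; l₃=2∈[0,4].
(2·2+1)(2·2+1)(2·2+1) = 125
Δ: 2! 2! 2! / 7! → 1/630
sum: t=0:+1/8 t=1:−1/1 t=2:+1/8 = -3/4
3j²(2 2 2; 0 0 0) = Δ·Π!·Σ² = 2/35  (sign -1)
sum: t=2:+1/4 = 1/4
3j²(2 2 2; -1 2 -1) = Δ·Π!·Σ² = 3/35  (sign -1)
combine: 4πI² = 125·2/35·3/35 = 30/49
take √, sign +1: I = 0.22072812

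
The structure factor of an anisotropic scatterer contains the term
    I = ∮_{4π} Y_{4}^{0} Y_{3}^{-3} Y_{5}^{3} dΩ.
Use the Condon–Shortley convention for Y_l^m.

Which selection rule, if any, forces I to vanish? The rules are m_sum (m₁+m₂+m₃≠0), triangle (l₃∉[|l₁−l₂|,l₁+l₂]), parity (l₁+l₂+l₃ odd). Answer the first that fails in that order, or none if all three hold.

Σmᵢ = 0  ✓
l₃∈[|l₁−l₂|,l₁+l₂]=[1,7], have l₃=5  ✓
Σlᵢ = 12 ⇒ even  ✓

none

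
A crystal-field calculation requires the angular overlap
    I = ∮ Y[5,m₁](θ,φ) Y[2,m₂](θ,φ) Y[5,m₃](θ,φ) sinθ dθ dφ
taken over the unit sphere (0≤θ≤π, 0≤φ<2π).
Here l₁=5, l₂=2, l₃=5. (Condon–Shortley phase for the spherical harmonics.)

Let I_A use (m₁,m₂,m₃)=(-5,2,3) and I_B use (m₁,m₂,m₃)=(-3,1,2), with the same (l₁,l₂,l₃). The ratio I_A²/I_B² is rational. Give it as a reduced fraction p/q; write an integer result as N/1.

Shared (l₁,l₂,l₃)=(5,2,5): N and (l;000)² cancel in I_A²/I_B².
A: Δ = 2!·8!·2!/13! = 1/38610; Racah Σ t=2..2: t=2:+1/161280 = 1/161280; ⇒ 3j(5 2 5; -5 2 3)² = 1/143, sgn +1
B: Δ = 2!·8!·2!/13! = 1/38610; Racah Σ t=1..2: t=1:−1/10080 t=2:+1/2880 = 1/4032; ⇒ 3j(5 2 5; -3 1 2)² = 10/429, sgn -1
I_A²/I_B² = (1/143)/(10/429) = 3/10

3/10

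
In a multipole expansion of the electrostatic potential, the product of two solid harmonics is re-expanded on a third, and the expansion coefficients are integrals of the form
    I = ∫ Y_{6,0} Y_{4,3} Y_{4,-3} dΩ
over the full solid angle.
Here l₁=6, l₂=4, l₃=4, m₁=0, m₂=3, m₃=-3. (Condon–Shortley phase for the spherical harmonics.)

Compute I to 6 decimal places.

-0.120915

Checks pass: Σm=0; 14 even; l₃=4∈[2,10].
(2·6+1)(2·4+1)(2·4+1) = 1053
Δ: 6! 6! 2! / 15! → 1/1261260
sum: t=2:+1/4608 t=3:−1/1296 t=4:+1/4608 = -7/20736
3j²(6 4 4; 0 0 0) = Δ·Π!·Σ² = 20/1287  (sign -1)
sum: t=5:−1/28800 t=6:+1/518400 = -17/518400
3j²(6 4 4; 0 3 -3) = Δ·Π!·Σ² = 289/25740  (sign +1)
combine: 4πI² = 1053·20/1287·289/25740 = 289/1573
take √, sign -1: I = -0.12091485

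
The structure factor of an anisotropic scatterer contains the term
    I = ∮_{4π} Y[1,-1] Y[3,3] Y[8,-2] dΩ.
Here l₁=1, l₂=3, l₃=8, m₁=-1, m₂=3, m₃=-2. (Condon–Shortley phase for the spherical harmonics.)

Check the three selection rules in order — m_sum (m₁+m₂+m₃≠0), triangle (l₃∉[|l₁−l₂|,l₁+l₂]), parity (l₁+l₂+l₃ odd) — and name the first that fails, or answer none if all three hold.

triangle

m₁+m₂+m₃ = -1 + 3 − 2 = 0  ✓
triangle: |1−3|=2 ≤ l₃=8 ≤ 1+3=4  ✗
parity: l₁+l₂+l₃ = 12 is even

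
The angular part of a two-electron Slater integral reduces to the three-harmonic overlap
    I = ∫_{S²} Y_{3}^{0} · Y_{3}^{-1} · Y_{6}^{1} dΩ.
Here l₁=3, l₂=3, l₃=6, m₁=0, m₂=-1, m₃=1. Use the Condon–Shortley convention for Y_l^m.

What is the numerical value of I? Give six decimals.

-0.221775

Checks pass: Σm=0; 12 even; l₃=6∈[0,6].
(2·3+1)(2·3+1)(2·6+1) = 637
Δ: 0! 6! 6! / 13! → 1/12012
sum: t=0:+1/1296 = 1/1296
3j²(3 3 6; 0 0 0) = Δ·Π!·Σ² = 100/3003  (sign +1)
sum: t=0:+1/1728 = 1/1728
3j²(3 3 6; 0 -1 1) = Δ·Π!·Σ² = 25/858  (sign -1)
combine: 4πI² = 637·100/3003·25/858 = 8750/14157
take √, sign -1: I = -0.22177545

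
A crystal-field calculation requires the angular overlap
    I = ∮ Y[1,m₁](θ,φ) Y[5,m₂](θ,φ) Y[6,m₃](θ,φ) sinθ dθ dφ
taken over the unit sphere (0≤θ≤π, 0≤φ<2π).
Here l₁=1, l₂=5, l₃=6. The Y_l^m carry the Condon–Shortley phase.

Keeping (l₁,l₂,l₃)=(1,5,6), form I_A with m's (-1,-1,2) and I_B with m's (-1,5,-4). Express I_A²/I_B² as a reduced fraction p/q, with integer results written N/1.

28/1

Shared (l₁,l₂,l₃)=(1,5,6): N and (l;000)² cancel in I_A²/I_B².
A: Δ = 0!·2!·10!/13! = 1/858; Racah Σ t=0..0: t=0:+1/34560 = 1/34560; ⇒ 3j(1 5 6; -1 -1 2)² = 14/429, sgn +1
B: Δ = 0!·2!·10!/13! = 1/858; Racah Σ t=0..0: t=0:+1/7257600 = 1/7257600; ⇒ 3j(1 5 6; -1 5 -4)² = 1/858, sgn +1
I_A²/I_B² = (14/429)/(1/858) = 28/1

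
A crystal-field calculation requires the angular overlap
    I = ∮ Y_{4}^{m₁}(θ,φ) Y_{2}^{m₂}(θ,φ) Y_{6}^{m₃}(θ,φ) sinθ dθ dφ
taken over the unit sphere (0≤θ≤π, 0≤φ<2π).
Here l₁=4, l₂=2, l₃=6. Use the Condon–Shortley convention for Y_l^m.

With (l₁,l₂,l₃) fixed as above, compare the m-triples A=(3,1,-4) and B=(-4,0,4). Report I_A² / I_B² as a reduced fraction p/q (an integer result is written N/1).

l's match ⇒ only the (l;m) 3-j factors differ between A and B.
A: triangle coeff Δ(4,2,6) = 1/6435; Σ_t [0,0]: t=0:+1/30240 = 1/30240; (3j)²=16/429 [(4 2 6; 3 1 -4)], sign=+1
B: triangle coeff Δ(4,2,6) = 1/6435; Σ_t [0,0]: t=0:+1/161280 = 1/161280; (3j)²=1/143 [(4 2 6; -4 0 4)], sign=+1
I_A²/I_B² = (16/429)/(1/143) = 16/3

16/3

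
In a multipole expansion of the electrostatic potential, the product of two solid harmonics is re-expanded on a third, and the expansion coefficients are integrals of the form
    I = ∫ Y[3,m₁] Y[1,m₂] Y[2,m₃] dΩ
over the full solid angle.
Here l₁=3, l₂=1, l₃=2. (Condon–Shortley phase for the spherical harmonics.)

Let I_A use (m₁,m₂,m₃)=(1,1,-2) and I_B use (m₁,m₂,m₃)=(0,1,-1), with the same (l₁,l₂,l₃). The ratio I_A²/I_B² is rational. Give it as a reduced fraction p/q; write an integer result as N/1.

1/3

Same 3,1,2: normalisation and zero-m 3j drop out of the ratio.
A: Δ: 2! 4! 0! / 7! → 1/105; sum: t=2:+1/48 = 1/48; 3j²(3 1 2; 1 1 -2) = Δ·Π!·Σ² = 1/105  (sign +1)
B: Δ: 2! 4! 0! / 7! → 1/105; sum: t=2:+1/12 = 1/12; 3j²(3 1 2; 0 1 -1) = Δ·Π!·Σ² = 1/35  (sign -1)
I_A²/I_B² = (1/105)/(1/35) = 1/3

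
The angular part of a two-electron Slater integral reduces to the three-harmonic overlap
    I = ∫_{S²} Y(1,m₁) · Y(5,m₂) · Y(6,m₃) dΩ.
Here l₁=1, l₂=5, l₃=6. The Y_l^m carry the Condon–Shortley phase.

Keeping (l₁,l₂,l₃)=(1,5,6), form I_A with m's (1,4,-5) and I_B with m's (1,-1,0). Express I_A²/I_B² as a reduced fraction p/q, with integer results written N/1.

11/3

Shared (l₁,l₂,l₃)=(1,5,6): N and (l;000)² cancel in I_A²/I_B².
A: Δ = 0!·2!·10!/13! = 1/858; Racah Σ t=0..0: t=0:+1/725760 = 1/725760; ⇒ 3j(1 5 6; 1 4 -5)² = 5/78, sgn -1
B: Δ = 0!·2!·10!/13! = 1/858; Racah Σ t=0..0: t=0:+1/34560 = 1/34560; ⇒ 3j(1 5 6; 1 -1 0)² = 5/286, sgn +1
I_A²/I_B² = (5/78)/(5/286) = 11/3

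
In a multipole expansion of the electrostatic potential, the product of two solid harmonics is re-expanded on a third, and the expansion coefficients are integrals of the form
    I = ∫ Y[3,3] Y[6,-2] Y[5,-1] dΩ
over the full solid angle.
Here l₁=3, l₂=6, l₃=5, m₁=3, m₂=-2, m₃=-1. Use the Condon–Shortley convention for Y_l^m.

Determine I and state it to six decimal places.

-0.174062

Rules hold: Σm=0, L=14 even, 3≤5≤9.
N = 7·13·11 = 1001
Δ = 4!·2!·8!/15! = 1/675675
Racah Σ t=1..3: t=1:−1/8640 t=2:+1/2304 t=3:−1/8640 = 7/34560
⇒ 3j(3 6 5; 0 0 0)² = 7/429, sgn -1
Racah Σ t=0..0: t=0:+1/27648 = 1/27648
⇒ 3j(3 6 5; 3 -2 -1)² = 10/429, sgn +1
4πI² = N·(3j₀)²·(3jₘ)² = 490/1287
I = -1·√(0.38073/4π) = -0.17406195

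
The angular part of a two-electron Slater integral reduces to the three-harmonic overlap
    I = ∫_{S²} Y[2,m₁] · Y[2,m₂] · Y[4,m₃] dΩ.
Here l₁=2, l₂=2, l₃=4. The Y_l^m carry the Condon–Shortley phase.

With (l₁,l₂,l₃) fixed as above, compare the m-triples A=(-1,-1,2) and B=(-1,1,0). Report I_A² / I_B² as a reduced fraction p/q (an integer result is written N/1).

Same 2,2,4: normalisation and zero-m 3j drop out of the ratio.
A: Δ: 0! 4! 4! / 9! → 1/630; sum: t=0:+1/36 = 1/36; 3j²(2 2 4; -1 -1 2) = Δ·Π!·Σ² = 4/63  (sign +1)
B: Δ: 0! 4! 4! / 9! → 1/630; sum: t=0:+1/36 = 1/36; 3j²(2 2 4; -1 1 0) = Δ·Π!·Σ² = 8/315  (sign +1)
I_A²/I_B² = (4/63)/(8/315) = 5/2

5/2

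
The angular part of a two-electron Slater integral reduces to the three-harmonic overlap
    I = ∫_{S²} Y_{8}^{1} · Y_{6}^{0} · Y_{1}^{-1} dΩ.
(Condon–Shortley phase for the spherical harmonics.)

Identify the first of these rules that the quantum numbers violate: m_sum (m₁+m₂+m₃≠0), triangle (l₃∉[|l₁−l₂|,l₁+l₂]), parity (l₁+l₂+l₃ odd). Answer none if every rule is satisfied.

Σmᵢ = 0  ✓
l₃∈[|l₁−l₂|,l₁+l₂]=[2,14], have l₃=1  ✗
Σlᵢ = 15 ⇒ odd

triangle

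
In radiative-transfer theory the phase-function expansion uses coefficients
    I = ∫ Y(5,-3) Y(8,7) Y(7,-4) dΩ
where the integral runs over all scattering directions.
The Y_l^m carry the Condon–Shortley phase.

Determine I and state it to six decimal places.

Checks pass: Σm=0; 20 even; l₃=7∈[3,13].
(2·5+1)(2·8+1)(2·7+1) = 2805
Δ: 6! 4! 10! / 21! → 1/814773960
sum: t=1:−1/87091200 t=2:+1/4976640 t=3:−1/2073600 t=4:+1/4976640 t=5:−1/87091200 = -1/9676800
3j²(5 8 7; 0 0 0) = Δ·Π!·Σ² = 360/46189  (sign +1)
sum: t=5:−1/2612736000 t=6:+1/1045094400 = 1/1741824000
3j²(5 8 7; -3 7 -4) = Δ·Π!·Σ² = 33/3230  (sign -1)
combine: 4πI² = 2805·360/46189·33/3230 = 17820/79781
take √, sign -1: I = -0.13332119

-0.133321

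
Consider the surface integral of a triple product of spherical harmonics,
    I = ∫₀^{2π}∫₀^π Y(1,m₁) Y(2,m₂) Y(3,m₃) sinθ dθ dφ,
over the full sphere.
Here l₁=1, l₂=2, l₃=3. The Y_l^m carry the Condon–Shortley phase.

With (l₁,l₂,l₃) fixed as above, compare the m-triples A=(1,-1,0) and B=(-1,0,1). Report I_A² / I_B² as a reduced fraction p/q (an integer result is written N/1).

Same 1,2,3: normalisation and zero-m 3j drop out of the ratio.
A: Δ: 0! 2! 4! / 7! → 1/105; sum: t=0:+1/12 = 1/12; 3j²(1 2 3; 1 -1 0) = Δ·Π!·Σ² = 1/35  (sign -1)
B: Δ: 0! 2! 4! / 7! → 1/105; sum: t=0:+1/8 = 1/8; 3j²(1 2 3; -1 0 1) = Δ·Π!·Σ² = 2/35  (sign +1)
I_A²/I_B² = (1/35)/(2/35) = 1/2

1/2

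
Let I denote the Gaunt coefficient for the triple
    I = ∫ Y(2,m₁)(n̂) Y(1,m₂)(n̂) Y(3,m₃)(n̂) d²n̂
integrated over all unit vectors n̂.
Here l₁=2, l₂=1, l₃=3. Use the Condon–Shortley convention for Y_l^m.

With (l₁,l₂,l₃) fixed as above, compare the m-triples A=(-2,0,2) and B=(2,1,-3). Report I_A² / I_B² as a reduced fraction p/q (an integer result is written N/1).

Same 2,1,3: normalisation and zero-m 3j drop out of the ratio.
A: Δ: 0! 4! 2! / 7! → 1/105; sum: t=0:+1/24 = 1/24; 3j²(2 1 3; -2 0 2) = Δ·Π!·Σ² = 1/21  (sign -1)
B: Δ: 0! 4! 2! / 7! → 1/105; sum: t=0:+1/48 = 1/48; 3j²(2 1 3; 2 1 -3) = Δ·Π!·Σ² = 1/7  (sign +1)
I_A²/I_B² = (1/21)/(1/7) = 1/3

1/3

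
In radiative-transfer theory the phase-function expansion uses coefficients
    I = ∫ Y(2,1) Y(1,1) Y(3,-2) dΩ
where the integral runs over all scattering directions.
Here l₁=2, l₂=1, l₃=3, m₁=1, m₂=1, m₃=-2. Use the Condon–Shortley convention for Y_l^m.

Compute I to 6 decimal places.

0.261169

Rules hold: Σm=0, L=6 even, 1≤3≤3.
N = 5·3·7 = 105
Δ = 0!·4!·2!/7! = 1/105
Racah Σ t=0..0: t=0:+1/4 = 1/4
⇒ 3j(2 1 3; 0 0 0)² = 3/35, sgn -1
Racah Σ t=0..0: t=0:+1/12 = 1/12
⇒ 3j(2 1 3; 1 1 -2)² = 2/21, sgn -1
4πI² = N·(3j₀)²·(3jₘ)² = 6/7
I = +1·√(0.857143/4π) = 0.26116903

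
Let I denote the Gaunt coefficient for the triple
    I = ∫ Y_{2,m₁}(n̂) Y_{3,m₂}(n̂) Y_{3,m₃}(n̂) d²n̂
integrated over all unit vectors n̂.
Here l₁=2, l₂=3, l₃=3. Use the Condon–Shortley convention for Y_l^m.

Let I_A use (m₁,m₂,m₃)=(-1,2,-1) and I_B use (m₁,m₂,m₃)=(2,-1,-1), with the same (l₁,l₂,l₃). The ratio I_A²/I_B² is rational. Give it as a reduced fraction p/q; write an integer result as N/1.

Same 2,3,3: normalisation and zero-m 3j drop out of the ratio.
A: Δ: 2! 2! 4! / 9! → 1/3780; sum: t=1:−1/48 t=2:+1/12 = 1/16; 3j²(2 3 3; -1 2 -1) = Δ·Π!·Σ² = 1/28  (sign +1)
B: Δ: 2! 2! 4! / 9! → 1/3780; sum: t=0:+1/16 = 1/16; 3j²(2 3 3; 2 -1 -1) = Δ·Π!·Σ² = 2/35  (sign +1)
I_A²/I_B² = (1/28)/(2/35) = 5/8

5/8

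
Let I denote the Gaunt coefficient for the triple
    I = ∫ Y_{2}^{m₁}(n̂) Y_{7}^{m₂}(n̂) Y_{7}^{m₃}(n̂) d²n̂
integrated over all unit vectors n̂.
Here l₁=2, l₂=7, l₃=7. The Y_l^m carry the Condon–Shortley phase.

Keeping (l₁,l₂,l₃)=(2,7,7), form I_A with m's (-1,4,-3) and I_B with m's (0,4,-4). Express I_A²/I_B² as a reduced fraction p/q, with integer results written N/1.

1617/32

Same 2,7,7: normalisation and zero-m 3j drop out of the ratio.
A: Δ: 2! 2! 12! / 17! → 1/185640; sum: t=1:−1/14515200 t=2:+1/4354560 = 1/6220800; 3j²(2 7 7; -1 4 -3) = Δ·Π!·Σ² = 77/4420  (sign +1)
B: Δ: 2! 2! 12! / 17! → 1/185640; sum: t=0:+1/159667200 t=1:−1/7257600 t=2:+1/8709120 = -1/59875200; 3j²(2 7 7; 0 4 -4) = Δ·Π!·Σ² = 8/23205  (sign +1)
I_A²/I_B² = (77/4420)/(8/23205) = 1617/32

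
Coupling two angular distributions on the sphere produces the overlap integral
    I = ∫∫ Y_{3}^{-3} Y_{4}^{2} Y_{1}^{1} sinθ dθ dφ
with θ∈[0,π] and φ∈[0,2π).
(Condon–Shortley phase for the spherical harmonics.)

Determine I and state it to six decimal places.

Rules hold: Σm=0, L=8 even, 1≤1≤7.
N = 7·9·3 = 189
Δ = 6!·0!·2!/9! = 1/252
Racah Σ t=3..3: t=3:−1/36 = -1/36
⇒ 3j(3 4 1; 0 0 0)² = 4/63, sgn +1
Racah Σ t=6..6: t=6:+1/1440 = 1/1440
⇒ 3j(3 4 1; -3 2 1)² = 1/252, sgn +1
4πI² = N·(3j₀)²·(3jₘ)² = 1/21
I = +1·√(0.047619/4π) = 0.06155813

0.061558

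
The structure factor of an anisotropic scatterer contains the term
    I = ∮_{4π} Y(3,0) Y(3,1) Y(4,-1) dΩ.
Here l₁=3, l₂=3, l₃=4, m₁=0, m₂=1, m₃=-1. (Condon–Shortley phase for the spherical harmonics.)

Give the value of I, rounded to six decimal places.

-0.099323

m-sum 0 ✓  L=10 even ✓  0≤4≤6 ✓
Π(2lᵢ+1) = 7×7×9 = 441
triangle coeff Δ(3,3,4) = 1/34650
Σ_t [0,2]: t=0:+1/72 t=1:−1/16 t=2:+1/72 = -5/144
(3j)²=2/77 [(3 3 4; 0 0 0)], sign=-1
Σ_t [0,2]: t=0:+1/288 t=1:−1/24 t=2:+1/48 = -5/288
(3j)²=5/462 [(3 3 4; 0 1 -1)], sign=+1
⇒ 4πI² = 15/121
I = (-1)√(15/121/(4π)) = -0.09932258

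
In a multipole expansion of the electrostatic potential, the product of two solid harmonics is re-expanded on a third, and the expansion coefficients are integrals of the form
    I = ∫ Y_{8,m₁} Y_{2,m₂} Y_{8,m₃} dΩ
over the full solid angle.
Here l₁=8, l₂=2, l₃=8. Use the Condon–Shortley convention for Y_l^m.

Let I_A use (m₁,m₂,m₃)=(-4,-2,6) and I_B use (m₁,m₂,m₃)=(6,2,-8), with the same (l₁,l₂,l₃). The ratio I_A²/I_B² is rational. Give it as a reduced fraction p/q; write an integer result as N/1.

91/20

l's match ⇒ only the (l;m) 3-j factors differ between A and B.
A: triangle coeff Δ(8,2,8) = 1/348840; Σ_t [0,0]: t=0:+1/3832012800 = 1/3832012800; (3j)²=91/9690 [(8 2 8; -4 -2 6)], sign=+1
B: triangle coeff Δ(8,2,8) = 1/348840; Σ_t [2,2]: t=2:+1/348713164800 = 1/348713164800; (3j)²=2/969 [(8 2 8; 6 2 -8)], sign=+1
I_A²/I_B² = (91/9690)/(2/969) = 91/20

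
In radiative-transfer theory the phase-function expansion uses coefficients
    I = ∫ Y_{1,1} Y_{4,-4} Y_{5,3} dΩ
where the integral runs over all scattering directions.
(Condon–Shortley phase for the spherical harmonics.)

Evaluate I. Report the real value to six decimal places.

-0.049106

m-sum 0 ✓  L=10 even ✓  3≤5≤5 ✓
Π(2lᵢ+1) = 3×9×11 = 297
triangle coeff Δ(1,4,5) = 1/495
Σ_t [0,0]: t=0:+1/576 = 1/576
(3j)²=5/99 [(1 4 5; 0 0 0)], sign=-1
Σ_t [0,0]: t=0:+1/80640 = 1/80640
(3j)²=1/495 [(1 4 5; 1 -4 3)], sign=+1
⇒ 4πI² = 1/33
I = (-1)√(1/33/(4π)) = -0.04910640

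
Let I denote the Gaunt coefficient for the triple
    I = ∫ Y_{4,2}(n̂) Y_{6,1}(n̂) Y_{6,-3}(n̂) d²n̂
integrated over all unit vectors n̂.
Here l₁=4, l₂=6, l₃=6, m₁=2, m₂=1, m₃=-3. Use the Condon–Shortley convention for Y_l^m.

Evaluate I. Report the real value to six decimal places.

0.036205

Rules hold: Σm=0, L=16 even, 2≤6≤10.
N = 9·13·13 = 1521
Δ = 4!·4!·8!/17! = 1/15315300
Racah Σ t=0..4: t=0:+1/829440 t=1:−1/25920 t=2:+1/9216 t=3:−1/25920 t=4:+1/829440 = 7/207360
⇒ 3j(4 6 6; 0 0 0)² = 28/2431, sgn +1
Racah Σ t=0..2: t=0:+1/483840 t=1:−1/51840 t=2:+1/69120 = -1/362880
⇒ 3j(4 6 6; 2 1 -3)² = 16/17017, sgn +1
4πI² = N·(3j₀)²·(3jₘ)² = 576/34969
I = +1·√(0.0164717/4π) = 0.03620468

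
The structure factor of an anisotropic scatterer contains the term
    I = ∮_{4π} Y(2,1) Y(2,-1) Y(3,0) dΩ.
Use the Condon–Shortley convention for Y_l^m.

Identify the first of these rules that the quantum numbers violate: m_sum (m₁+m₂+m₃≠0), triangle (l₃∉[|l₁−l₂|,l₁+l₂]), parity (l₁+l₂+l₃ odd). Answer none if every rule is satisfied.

parity

Σmᵢ = 0  ✓
l₃∈[|l₁−l₂|,l₁+l₂]=[0,4], have l₃=3  ✓
Σlᵢ = 7 ⇒ odd  ✗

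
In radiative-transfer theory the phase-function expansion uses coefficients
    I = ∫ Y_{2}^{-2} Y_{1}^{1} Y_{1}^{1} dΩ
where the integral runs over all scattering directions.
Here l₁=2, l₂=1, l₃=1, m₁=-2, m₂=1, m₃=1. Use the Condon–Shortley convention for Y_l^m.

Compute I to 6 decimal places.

m-sum 0 ✓  L=4 even ✓  1≤1≤3 ✓
Π(2lᵢ+1) = 5×3×3 = 45
triangle coeff Δ(2,1,1) = 1/30
Σ_t [1,1]: t=1:−1/1 = -1/1
(3j)²=2/15 [(2 1 1; 0 0 0)], sign=+1
Σ_t [2,2]: t=2:+1/4 = 1/4
(3j)²=1/5 [(2 1 1; -2 1 1)], sign=+1
⇒ 4πI² = 6/5
I = (+1)√(6/5/(4π)) = 0.30901936

0.309019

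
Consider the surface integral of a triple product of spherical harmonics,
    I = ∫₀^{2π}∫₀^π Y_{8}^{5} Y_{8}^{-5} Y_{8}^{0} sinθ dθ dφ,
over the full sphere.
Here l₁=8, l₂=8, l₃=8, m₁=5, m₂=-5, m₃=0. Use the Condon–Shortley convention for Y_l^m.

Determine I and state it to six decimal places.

m-sum 0 ✓  L=24 even ✓  0≤8≤16 ✓
Π(2lᵢ+1) = 17×17×17 = 4913
triangle coeff Δ(8,8,8) = 1/236637794250
Σ_t [0,8]: t=0:+1/65548320768000 t=1:−1/128024064000 t=2:+1/2985984000 t=3:−1/373248000 t=4:+1/191102976 t=5:−1/373248000 t=6:+1/2985984000 t=7:−1/128024064000 t=8:+1/65548320768000 = 11/20808990720
(3j)²=490/96577 [(8 8 8; 0 0 0)], sign=+1
Σ_t [0,3]: t=0:+1/20901888000 t=1:−1/10450944000 t=2:+1/36578304000 t=3:−1/1170505728000 = -1/46820229120
(3j)²=65/14858 [(8 8 8; 5 -5 0)], sign=-1
⇒ 4πI² = 20825/190969
I = (-1)√(20825/190969/(4π)) = -0.09315499

-0.093155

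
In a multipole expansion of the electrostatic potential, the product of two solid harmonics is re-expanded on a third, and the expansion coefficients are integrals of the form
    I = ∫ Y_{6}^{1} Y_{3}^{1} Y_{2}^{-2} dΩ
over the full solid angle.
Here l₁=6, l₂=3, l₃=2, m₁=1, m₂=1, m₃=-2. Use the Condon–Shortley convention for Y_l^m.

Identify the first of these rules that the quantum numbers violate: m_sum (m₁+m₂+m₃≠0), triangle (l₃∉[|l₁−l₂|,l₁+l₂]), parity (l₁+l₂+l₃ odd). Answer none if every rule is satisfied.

triangle

azimuthal sum: 1 + 1 − 2 = 0  ✓
3 ≤ 2 ≤ 9 (triangle on l)  ✗
L = 6 + 3 + 2 = 11 (odd)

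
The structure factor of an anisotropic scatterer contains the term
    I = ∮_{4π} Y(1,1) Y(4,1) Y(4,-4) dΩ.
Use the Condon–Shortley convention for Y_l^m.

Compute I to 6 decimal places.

0.000000

1 + 1 − 4 = -2 ≠ 0: azimuthal integral kills it; I = 0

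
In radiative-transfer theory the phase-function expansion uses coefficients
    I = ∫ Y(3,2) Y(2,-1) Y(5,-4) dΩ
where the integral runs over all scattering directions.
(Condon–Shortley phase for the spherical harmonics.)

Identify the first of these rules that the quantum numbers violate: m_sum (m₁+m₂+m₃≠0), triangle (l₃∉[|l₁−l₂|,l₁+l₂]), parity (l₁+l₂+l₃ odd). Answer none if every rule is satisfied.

m_sum

azimuthal sum: 2 − 1 − 4 = -3  ✗
1 ≤ 5 ≤ 5 (triangle on l)
L = 3 + 2 + 5 = 10 (even)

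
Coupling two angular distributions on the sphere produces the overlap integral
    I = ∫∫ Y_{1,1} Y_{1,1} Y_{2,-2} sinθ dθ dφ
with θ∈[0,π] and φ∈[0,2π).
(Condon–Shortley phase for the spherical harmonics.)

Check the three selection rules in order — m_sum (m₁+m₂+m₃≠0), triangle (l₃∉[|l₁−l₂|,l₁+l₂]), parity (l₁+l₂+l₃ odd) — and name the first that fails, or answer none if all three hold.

Σmᵢ = 0  ✓
l₃∈[|l₁−l₂|,l₁+l₂]=[0,2], have l₃=2  ✓
Σlᵢ = 4 ⇒ even  ✓

none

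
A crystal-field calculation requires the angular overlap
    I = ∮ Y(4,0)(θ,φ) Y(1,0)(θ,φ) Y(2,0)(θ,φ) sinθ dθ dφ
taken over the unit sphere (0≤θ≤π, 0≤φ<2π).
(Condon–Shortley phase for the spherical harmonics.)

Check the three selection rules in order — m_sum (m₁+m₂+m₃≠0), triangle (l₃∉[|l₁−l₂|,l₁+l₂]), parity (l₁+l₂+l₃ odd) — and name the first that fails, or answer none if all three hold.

m₁+m₂+m₃ = 0 + 0 + 0 = 0  ✓
triangle: |4−1|=3 ≤ l₃=2 ≤ 4+1=5  ✗
parity: l₁+l₂+l₃ = 7 is odd

triangle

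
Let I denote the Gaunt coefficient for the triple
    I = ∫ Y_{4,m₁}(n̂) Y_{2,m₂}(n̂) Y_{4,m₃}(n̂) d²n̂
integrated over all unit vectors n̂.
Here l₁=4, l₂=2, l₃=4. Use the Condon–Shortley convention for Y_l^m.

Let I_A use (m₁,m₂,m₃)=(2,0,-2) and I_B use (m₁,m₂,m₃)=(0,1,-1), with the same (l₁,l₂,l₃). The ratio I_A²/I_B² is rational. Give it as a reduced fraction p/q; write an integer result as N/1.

32/15

l's match ⇒ only the (l;m) 3-j factors differ between A and B.
A: triangle coeff Δ(4,2,4) = 1/13860; Σ_t [0,2]: t=0:+1/192 t=1:−1/120 t=2:+1/2880 = -1/360; (3j)²=16/3465 [(4 2 4; 2 0 -2)], sign=-1
B: triangle coeff Δ(4,2,4) = 1/13860; Σ_t [1,2]: t=1:−1/72 t=2:+1/96 = -1/288; (3j)²=1/462 [(4 2 4; 0 1 -1)], sign=+1
I_A²/I_B² = (16/3465)/(1/462) = 32/15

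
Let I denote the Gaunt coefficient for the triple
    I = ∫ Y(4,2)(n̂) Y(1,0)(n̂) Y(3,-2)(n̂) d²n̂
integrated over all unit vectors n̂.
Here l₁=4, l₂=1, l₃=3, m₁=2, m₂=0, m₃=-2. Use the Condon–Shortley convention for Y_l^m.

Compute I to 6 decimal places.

0.213244

Rules hold: Σm=0, L=8 even, 3≤3≤5.
N = 9·3·7 = 189
Δ = 2!·6!·0!/9! = 1/252
Racah Σ t=1..1: t=1:−1/36 = -1/36
⇒ 3j(4 1 3; 0 0 0)² = 4/63, sgn +1
Racah Σ t=1..1: t=1:−1/120 = -1/120
⇒ 3j(4 1 3; 2 0 -2)² = 1/21, sgn +1
4πI² = N·(3j₀)²·(3jₘ)² = 4/7
I = +1·√(0.571429/4π) = 0.21324362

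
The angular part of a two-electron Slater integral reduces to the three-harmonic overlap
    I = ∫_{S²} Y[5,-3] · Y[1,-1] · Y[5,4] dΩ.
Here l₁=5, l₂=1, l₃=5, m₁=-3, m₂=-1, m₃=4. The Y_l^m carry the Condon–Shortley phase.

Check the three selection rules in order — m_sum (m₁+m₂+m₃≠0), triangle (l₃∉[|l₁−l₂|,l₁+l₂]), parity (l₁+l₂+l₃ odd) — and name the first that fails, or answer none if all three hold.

parity

azimuthal sum: -3 − 1 + 4 = 0  ✓
4 ≤ 5 ≤ 6 (triangle on l)  ✓
L = 5 + 1 + 5 = 11 (odd)  ✗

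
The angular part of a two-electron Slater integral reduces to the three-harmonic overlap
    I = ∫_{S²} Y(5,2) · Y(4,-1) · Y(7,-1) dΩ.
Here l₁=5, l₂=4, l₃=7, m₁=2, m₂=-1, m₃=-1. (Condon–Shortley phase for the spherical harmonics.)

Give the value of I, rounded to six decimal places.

0.070568

Checks pass: Σm=0; 16 even; l₃=7∈[1,9].
(2·5+1)(2·4+1)(2·7+1) = 1485
Δ: 2! 8! 6! / 17! → 1/6126120
sum: t=0:+1/69120 t=1:−1/20736 t=2:+1/69120 = -1/51840
3j²(5 4 7; 0 0 0) = Δ·Π!·Σ² = 280/21879  (sign +1)
sum: t=0:+1/51840 t=1:−1/69120 t=2:+1/1209600 = 41/7257600
3j²(5 4 7; 2 -1 -1) = Δ·Π!·Σ² = 1681/510510  (sign +1)
combine: 4πI² = 1485·280/21879·1681/510510 = 33620/537251
take √, sign +1: I = 0.07056759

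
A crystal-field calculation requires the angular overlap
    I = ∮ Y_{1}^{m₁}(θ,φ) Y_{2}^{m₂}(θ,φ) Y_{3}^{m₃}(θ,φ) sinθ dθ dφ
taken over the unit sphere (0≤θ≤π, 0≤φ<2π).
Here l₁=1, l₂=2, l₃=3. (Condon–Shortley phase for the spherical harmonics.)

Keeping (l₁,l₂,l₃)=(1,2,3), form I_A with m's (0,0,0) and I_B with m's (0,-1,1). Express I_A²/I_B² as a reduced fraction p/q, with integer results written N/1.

Shared (l₁,l₂,l₃)=(1,2,3): N and (l;000)² cancel in I_A²/I_B².
A: Δ = 0!·2!·4!/7! = 1/105; Racah Σ t=0..0: t=0:+1/4 = 1/4; ⇒ 3j(1 2 3; 0 0 0)² = 3/35, sgn -1
B: Δ = 0!·2!·4!/7! = 1/105; Racah Σ t=0..0: t=0:+1/6 = 1/6; ⇒ 3j(1 2 3; 0 -1 1)² = 8/105, sgn +1
I_A²/I_B² = (3/35)/(8/105) = 9/8

9/8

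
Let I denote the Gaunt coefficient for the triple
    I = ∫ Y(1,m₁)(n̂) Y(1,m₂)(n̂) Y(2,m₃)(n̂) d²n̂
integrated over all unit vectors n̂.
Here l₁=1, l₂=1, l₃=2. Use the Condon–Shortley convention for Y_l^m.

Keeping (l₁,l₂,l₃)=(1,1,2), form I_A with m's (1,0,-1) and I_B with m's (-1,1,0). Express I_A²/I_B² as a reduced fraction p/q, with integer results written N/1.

Same 1,1,2: normalisation and zero-m 3j drop out of the ratio.
A: Δ: 0! 2! 2! / 5! → 1/30; sum: t=0:+1/2 = 1/2; 3j²(1 1 2; 1 0 -1) = Δ·Π!·Σ² = 1/10  (sign -1)
B: Δ: 0! 2! 2! / 5! → 1/30; sum: t=0:+1/4 = 1/4; 3j²(1 1 2; -1 1 0) = Δ·Π!·Σ² = 1/30  (sign +1)
I_A²/I_B² = (1/10)/(1/30) = 3/1

3/1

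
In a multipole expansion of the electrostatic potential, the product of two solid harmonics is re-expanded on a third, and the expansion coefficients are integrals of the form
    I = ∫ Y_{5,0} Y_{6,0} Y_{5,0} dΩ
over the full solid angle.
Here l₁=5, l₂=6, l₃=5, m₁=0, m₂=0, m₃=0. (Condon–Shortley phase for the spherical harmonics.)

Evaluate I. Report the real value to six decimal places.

m-sum 0 ✓  L=16 even ✓  1≤5≤11 ✓
Π(2lᵢ+1) = 11×13×11 = 1573
triangle coeff Δ(5,6,5) = 1/28588560
Σ_t [1,5]: t=1:−1/345600 t=2:+1/13824 t=3:−1/5184 t=4:+1/13824 t=5:−1/345600 = -7/129600
(3j)²=80/7293 [(5 6 5; 0 0 0)], sign=+1
(m-triple is (0,0,0) — same symbol as above.)
⇒ 4πI² = 6400/33813
I = (+1)√(6400/33813/(4π)) = 0.12272787

0.122728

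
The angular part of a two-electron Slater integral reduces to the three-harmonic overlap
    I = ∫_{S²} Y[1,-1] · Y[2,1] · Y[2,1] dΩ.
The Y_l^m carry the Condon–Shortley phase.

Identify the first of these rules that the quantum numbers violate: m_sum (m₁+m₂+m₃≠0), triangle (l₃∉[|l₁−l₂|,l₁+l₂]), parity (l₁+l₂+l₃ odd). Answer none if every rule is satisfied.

m_sum

azimuthal sum: -1 + 1 + 1 = 1  ✗
1 ≤ 2 ≤ 3 (triangle on l)
L = 1 + 2 + 2 = 5 (odd)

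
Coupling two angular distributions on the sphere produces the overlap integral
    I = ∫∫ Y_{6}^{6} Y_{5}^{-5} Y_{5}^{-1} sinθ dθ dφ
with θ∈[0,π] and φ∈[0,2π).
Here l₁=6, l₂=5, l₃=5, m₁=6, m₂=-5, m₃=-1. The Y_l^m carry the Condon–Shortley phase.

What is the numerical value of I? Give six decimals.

0.096539

m-sum 0 ✓  L=16 even ✓  1≤5≤11 ✓
Π(2lᵢ+1) = 13×11×11 = 1573
triangle coeff Δ(6,5,5) = 1/28588560
Σ_t [1,5]: t=1:−1/345600 t=2:+1/13824 t=3:−1/5184 t=4:+1/13824 t=5:−1/345600 = -7/129600
(3j)²=80/7293 [(6 5 5; 0 0 0)], sign=+1
Σ_t [0,0]: t=0:+1/12441600 = 1/12441600
(3j)²=3/442 [(6 5 5; 6 -5 -1)], sign=+1
⇒ 4πI² = 440/3757
I = (+1)√(440/3757/(4π)) = 0.09653856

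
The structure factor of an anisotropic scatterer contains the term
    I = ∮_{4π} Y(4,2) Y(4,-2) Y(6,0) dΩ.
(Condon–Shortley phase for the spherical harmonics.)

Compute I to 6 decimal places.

m-sum 0 ✓  L=14 even ✓  0≤6≤8 ✓
Π(2lᵢ+1) = 9×9×13 = 1053
triangle coeff Δ(4,4,6) = 1/1261260
Σ_t [0,2]: t=0:+1/4608 t=1:−1/1296 t=2:+1/4608 = -7/20736
(3j)²=20/1287 [(4 4 6; 0 0 0)], sign=-1
Σ_t [0,2]: t=0:+1/4608 t=1:−1/14400 t=2:+1/1036800 = 77/518400
(3j)²=11/585 [(4 4 6; 2 -2 0)], sign=+1
⇒ 4πI² = 4/13
I = (-1)√(4/13/(4π)) = -0.15647804

-0.156478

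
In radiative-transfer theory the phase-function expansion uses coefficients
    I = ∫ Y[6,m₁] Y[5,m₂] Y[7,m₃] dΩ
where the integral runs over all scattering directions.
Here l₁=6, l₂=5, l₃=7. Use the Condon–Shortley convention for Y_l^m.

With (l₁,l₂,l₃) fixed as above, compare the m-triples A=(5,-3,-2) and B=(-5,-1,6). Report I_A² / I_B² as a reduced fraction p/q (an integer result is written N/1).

168/143

l's match ⇒ only the (l;m) 3-j factors differ between A and B.
A: triangle coeff Δ(6,5,7) = 1/174594420; Σ_t [0,1]: t=0:+1/5806080 t=1:−1/29030400 = 1/7257600; (3j)²=64/4199 [(6 5 7; 5 -3 -2)], sign=-1
B: triangle coeff Δ(6,5,7) = 1/174594420; Σ_t [3,4]: t=3:−1/29030400 t=4:+1/87091200 = -1/43545600; (3j)²=88/6783 [(6 5 7; -5 -1 6)], sign=+1
I_A²/I_B² = (64/4199)/(88/6783) = 168/143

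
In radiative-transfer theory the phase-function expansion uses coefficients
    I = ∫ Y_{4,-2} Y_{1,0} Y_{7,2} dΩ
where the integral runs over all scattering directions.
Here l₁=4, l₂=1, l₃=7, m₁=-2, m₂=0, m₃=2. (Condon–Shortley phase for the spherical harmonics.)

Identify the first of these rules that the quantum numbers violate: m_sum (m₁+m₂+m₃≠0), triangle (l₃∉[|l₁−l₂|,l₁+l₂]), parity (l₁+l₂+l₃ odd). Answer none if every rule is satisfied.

triangle

azimuthal sum: -2 + 0 + 2 = 0  ✓
3 ≤ 7 ≤ 5 (triangle on l)  ✗
L = 4 + 1 + 7 = 12 (even)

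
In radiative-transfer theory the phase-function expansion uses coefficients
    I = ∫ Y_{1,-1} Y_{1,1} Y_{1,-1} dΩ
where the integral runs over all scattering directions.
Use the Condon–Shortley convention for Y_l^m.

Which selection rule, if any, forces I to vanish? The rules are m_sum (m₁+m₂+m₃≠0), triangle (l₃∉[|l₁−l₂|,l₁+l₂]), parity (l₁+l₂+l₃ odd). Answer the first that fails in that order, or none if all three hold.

azimuthal sum: -1 + 1 − 1 = -1  ✗
0 ≤ 1 ≤ 2 (triangle on l)
L = 1 + 1 + 1 = 3 (odd)

m_sum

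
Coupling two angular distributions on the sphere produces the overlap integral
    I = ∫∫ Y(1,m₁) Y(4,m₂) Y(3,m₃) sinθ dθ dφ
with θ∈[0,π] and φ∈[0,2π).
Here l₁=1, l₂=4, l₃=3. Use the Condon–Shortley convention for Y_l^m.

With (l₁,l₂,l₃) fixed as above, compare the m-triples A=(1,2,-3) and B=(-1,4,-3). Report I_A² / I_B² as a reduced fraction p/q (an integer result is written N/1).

1/28

l's match ⇒ only the (l;m) 3-j factors differ between A and B.
A: triangle coeff Δ(1,4,3) = 1/252; Σ_t [0,0]: t=0:+1/1440 = 1/1440; (3j)²=1/252 [(1 4 3; 1 2 -3)], sign=+1
B: triangle coeff Δ(1,4,3) = 1/252; Σ_t [2,2]: t=2:+1/1440 = 1/1440; (3j)²=1/9 [(1 4 3; -1 4 -3)], sign=+1
I_A²/I_B² = (1/252)/(1/9) = 1/28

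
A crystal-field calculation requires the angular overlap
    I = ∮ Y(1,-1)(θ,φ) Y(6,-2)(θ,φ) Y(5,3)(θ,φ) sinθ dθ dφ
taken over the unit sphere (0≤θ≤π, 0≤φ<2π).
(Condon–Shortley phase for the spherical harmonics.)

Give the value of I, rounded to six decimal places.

0.100084

Rules hold: Σm=0, L=12 even, 5≤5≤7.
N = 3·13·11 = 429
Δ = 2!·0!·10!/13! = 1/858
Racah Σ t=1..1: t=1:−1/14400 = -1/14400
⇒ 3j(1 6 5; 0 0 0)² = 6/143, sgn +1
Racah Σ t=2..2: t=2:+1/161280 = 1/161280
⇒ 3j(1 6 5; -1 -2 3)² = 1/143, sgn +1
4πI² = N·(3j₀)²·(3jₘ)² = 18/143
I = +1·√(0.125874/4π) = 0.10008369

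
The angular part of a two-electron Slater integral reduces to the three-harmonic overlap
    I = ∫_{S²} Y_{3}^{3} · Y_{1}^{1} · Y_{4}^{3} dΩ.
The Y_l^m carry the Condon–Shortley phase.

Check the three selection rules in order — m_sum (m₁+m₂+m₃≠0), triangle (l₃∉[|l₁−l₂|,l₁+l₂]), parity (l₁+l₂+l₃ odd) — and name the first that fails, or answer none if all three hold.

Σmᵢ = 7  ✗
l₃∈[|l₁−l₂|,l₁+l₂]=[2,4], have l₃=4
Σlᵢ = 8 ⇒ even

m_sum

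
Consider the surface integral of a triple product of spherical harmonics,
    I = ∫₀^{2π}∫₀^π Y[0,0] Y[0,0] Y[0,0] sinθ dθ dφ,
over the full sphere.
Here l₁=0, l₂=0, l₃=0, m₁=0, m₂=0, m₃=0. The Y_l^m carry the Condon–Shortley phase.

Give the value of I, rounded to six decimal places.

Rules hold: Σm=0, L=0 even, 0≤0≤0.
N = 1·1·1 = 1
Δ = 0!·0!·0!/1! = 1/1
Racah Σ t=0..0: t=0:+1/1 = 1/1
⇒ 3j(0 0 0; 0 0 0)² = 1/1, sgn +1
(m-triple is (0,0,0) — same symbol as above.)
4πI² = N·(3j₀)²·(3jₘ)² = 1/1
I = +1·√(1/4π) = 0.28209479

0.282095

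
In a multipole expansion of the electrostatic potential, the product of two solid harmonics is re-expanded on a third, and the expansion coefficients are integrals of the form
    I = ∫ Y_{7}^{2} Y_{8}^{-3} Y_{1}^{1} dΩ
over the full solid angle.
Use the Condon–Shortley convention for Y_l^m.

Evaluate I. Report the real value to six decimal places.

Rules hold: Σm=0, L=16 even, 1≤1≤15.
N = 15·17·3 = 765
Δ = 14!·0!·2!/17! = 1/2040
Racah Σ t=7..7: t=7:−1/25401600 = -1/25401600
⇒ 3j(7 8 1; 0 0 0)² = 8/255, sgn +1
Racah Σ t=5..5: t=5:−1/87091200 = -1/87091200
⇒ 3j(7 8 1; 2 -3 1)² = 11/408, sgn -1
4πI² = N·(3j₀)²·(3jₘ)² = 11/17
I = -1·√(0.647059/4π) = -0.22691696

-0.226917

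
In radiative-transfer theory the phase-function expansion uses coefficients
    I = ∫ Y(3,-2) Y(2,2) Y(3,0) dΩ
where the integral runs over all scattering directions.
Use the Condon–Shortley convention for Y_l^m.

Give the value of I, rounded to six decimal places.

-0.188063

Rules hold: Σm=0, L=8 even, 1≤3≤5.
N = 7·5·7 = 245
Δ = 2!·4!·2!/9! = 1/3780
Racah Σ t=0..2: t=0:+1/24 t=1:−1/4 t=2:+1/24 = -1/6
⇒ 3j(3 2 3; 0 0 0)² = 4/105, sgn +1
Racah Σ t=2..2: t=2:+1/24 = 1/24
⇒ 3j(3 2 3; -2 2 0)² = 1/21, sgn -1
4πI² = N·(3j₀)²·(3jₘ)² = 4/9
I = -1·√(0.444444/4π) = -0.18806319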